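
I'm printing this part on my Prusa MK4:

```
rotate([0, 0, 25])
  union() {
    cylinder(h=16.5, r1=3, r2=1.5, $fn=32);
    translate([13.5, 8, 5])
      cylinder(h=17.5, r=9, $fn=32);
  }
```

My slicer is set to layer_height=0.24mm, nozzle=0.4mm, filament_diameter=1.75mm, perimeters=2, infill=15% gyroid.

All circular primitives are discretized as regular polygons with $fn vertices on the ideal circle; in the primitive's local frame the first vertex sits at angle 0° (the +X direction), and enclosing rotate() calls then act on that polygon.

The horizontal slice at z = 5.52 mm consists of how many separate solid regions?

At z = 5.52 mm: the cone: at t=0.335 of its height the radius interpolates to r₁+(r₂−r₁)t = 2.498, giving a regular 32-gon of that circumradius; the r=9 cylinder at (13.5, 8) contributes a regular 32-gon of circumradius 9; Merging all regions: the 2 present regions are separate (no shared area or edge), so areas and boundary lengths simply add and each stays a separate island — 2 connected regions; (whole slice rotated 25° about Z — lengths, areas and connectivity unchanged). The result has 2 disconnected regions.

2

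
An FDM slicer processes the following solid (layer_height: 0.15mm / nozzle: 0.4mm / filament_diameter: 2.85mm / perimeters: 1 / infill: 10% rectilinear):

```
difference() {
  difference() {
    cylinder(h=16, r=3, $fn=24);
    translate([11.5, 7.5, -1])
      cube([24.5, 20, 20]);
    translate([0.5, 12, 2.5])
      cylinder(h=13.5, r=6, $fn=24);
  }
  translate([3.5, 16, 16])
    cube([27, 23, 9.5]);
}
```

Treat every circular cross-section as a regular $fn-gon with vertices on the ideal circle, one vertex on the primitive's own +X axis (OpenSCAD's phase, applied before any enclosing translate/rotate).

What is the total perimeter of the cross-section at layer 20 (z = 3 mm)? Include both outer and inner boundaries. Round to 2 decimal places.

At z = 3 mm: the cylinder: section is a regular 24-gon, circumradius r=3 (perimeter = 2·24·3.000·sin(180°/24) = 18.80 mm); the 24.5×20 cube at (11.5, 7.5) contributes its full rectangle (perimeter 89.00 mm); the r=6 cylinder at (0.5, 12) contributes a regular 24-gon of circumradius 6 (perimeter = 2·24·6.000·sin(180°/24) = 37.59 mm); After the difference (first − rest): starting from the r=3 cylinder, the 24.5×20 cube at (11.5, 7.5) misses the remaining region (no effect); the r=6 cylinder at (0.5, 12) misses the remaining region (no effect) — boundary = 18.80 mm; the cube at (3.5, 16) is absent (z outside [16, 25.5]); After the difference (first − rest): none of the subtracted shapes is present at this height, so that combined region is unchanged — boundary = 18.80 mm. Overall, the cross-section is a single solid region. Total boundary length (outer) = 18.80 mm.

18.80 mm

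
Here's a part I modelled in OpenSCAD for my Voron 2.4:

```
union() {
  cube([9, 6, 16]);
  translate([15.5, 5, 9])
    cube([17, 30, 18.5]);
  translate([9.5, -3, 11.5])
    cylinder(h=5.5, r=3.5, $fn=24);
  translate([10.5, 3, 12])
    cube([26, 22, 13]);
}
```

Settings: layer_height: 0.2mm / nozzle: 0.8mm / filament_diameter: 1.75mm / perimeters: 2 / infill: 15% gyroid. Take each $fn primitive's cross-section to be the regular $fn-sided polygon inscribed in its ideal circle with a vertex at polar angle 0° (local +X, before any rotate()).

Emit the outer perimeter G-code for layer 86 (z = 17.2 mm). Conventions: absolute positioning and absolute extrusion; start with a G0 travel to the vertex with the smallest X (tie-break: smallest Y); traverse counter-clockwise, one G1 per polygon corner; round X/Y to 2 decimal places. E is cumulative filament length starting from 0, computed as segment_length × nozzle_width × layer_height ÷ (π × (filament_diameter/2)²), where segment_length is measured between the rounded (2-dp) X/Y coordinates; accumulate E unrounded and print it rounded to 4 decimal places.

G0 X10.50 Y3.00 Z17.20
G1 X36.50 Y3.00 E1.7295
G1 X36.50 Y25.00 E3.1930
G1 X32.50 Y25.00 E3.4591
G1 X32.50 Y35.00 E4.1243
G1 X15.50 Y35.00 E5.2551
G1 X15.50 Y25.00 E5.9203
G1 X10.50 Y25.00 E6.2529
G1 X10.50 Y3.00 E7.7164

At z = 17.2 mm: the cube does not reach this height (z outside [0, 16]); the 17×30 cube at (15.5, 5) contributes its full rectangle; the cylinder at (9.5, -3) is not intersected at this z (z outside [11.5, 17]); the cube at (10.5, 3) (footprint 26×22) is included at this height; Taking the union: the regions partially overlap (shared area 340.00 mm²), so overlapping operands fuse into one piece — 1 connected region. The outline is a single polygon with 8 vertices. Extrusion per mm of travel: 0.8 × 0.2 / (π × 0.875²) = 0.066520. Accumulating E over each segment gives final E = 7.7164.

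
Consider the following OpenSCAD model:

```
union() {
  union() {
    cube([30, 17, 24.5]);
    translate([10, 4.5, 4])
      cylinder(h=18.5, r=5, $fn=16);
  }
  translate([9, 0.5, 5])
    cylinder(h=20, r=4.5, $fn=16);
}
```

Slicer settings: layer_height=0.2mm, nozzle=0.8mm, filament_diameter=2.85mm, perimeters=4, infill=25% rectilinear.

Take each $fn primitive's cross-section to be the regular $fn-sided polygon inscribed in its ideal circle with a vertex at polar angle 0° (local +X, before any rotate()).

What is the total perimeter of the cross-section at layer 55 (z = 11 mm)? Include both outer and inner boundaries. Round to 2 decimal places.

At z = 11 mm: the cube (footprint 30×17) is included at this height (perimeter 94.00 mm); the cylinder at (10, 4.5): section is a regular 16-gon, circumradius r=5 (perimeter = 2·16·5.000·sin(180°/16) = 31.21 mm); Taking the union: the regions partially overlap (shared area 75.33 mm²), so the edge portions inside another operand are dropped and the merged outline is re-measured after clipping — boundary = 94.15 mm; the r=4.5 cylinder at (9, 0.5) contributes a regular 16-gon of circumradius 4.5 (perimeter = 2·16·4.500·sin(180°/16) = 28.09 mm); Taking the union: the regions partially overlap (shared area 36.65 mm²), so the edge portions inside another operand are dropped and the merged outline is re-measured after clipping — boundary = 98.23 mm. Overall, the cross-section is a single solid region. Total boundary length (outer) = 98.23 mm.

98.23 mm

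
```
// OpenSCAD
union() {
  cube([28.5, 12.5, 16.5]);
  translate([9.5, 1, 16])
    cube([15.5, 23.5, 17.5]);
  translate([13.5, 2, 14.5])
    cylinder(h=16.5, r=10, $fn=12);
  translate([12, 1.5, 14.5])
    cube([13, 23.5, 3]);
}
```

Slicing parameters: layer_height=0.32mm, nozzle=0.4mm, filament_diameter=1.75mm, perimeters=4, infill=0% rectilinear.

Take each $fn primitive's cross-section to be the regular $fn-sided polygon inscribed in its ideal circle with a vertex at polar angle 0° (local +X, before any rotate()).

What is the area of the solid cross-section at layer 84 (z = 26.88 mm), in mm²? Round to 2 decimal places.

537.53 mm²

At z = 26.88 mm: the cube is not intersected at this z (z outside [0, 16.5]); the 15.5×23.5 cube at (9.5, 1) contributes its full rectangle (area 364.25 mm²); the r=10 cylinder at (13.5, 2) gives a regular 12-gon of circumradius 10 (constant along its height) (area = (12/2)·10.000²·sin(360°/12) = 300.00 mm²); the cube at (12, 1.5) does not reach this height (z outside [14.5, 17.5]); Merging all regions: the regions partially overlap — summed areas 664.25 mm² minus the doubly-counted overlap 126.72 mm² gives 537.53 mm² — area = 537.53 mm². Overall, the cross-section is a single solid region. Net area = 537.53 mm².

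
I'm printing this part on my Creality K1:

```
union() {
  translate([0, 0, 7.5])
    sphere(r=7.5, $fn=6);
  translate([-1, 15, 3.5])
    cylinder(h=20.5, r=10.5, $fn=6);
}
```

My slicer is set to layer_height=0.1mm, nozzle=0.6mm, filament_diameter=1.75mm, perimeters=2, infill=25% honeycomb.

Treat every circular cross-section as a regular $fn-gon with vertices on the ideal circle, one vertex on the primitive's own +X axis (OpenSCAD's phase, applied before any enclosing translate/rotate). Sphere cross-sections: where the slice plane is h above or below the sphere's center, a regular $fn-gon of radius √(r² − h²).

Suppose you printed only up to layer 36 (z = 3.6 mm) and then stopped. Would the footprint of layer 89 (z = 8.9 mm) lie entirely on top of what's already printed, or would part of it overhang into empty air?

Compare the two slices. At z = 3.6: the r=7.5 sphere slices to a regular 6-gon of circumradius 6.406 (√(r²−h²) with h=3.9 from center) (area = (6/2)·6.406²·sin(360°/6) = 106.63 mm²); the r=10.5 cylinder at (-1, 15) contributes a regular 6-gon of circumradius 10.5 (area = (6/2)·10.500²·sin(360°/6) = 286.44 mm²); Merging all regions: the 2 present regions are separate (no shared area or edge), so areas and boundary lengths simply add and each stays a separate island — area = 393.06 mm². At z = 8.9: the r=7.5 sphere slices to a regular 6-gon of circumradius 7.368 (√(r²−h²) with h=1.4 from center) (area = (6/2)·7.368²·sin(360°/6) = 141.05 mm²); the r=10.5 cylinder at (-1, 15) gives a regular 6-gon of circumradius 10.5 (constant along its height) (area = (6/2)·10.500²·sin(360°/6) = 286.44 mm²); Taking the union: the regions partially overlap — summed areas 427.49 mm² minus the doubly-counted overlap 3.62 mm² gives 423.86 mm² — area = 423.86 mm². Checking containment: at z = 8.9 the cross-section extends beyond the z = 3.6 cross-section by about 30.80 mm².

part overhangs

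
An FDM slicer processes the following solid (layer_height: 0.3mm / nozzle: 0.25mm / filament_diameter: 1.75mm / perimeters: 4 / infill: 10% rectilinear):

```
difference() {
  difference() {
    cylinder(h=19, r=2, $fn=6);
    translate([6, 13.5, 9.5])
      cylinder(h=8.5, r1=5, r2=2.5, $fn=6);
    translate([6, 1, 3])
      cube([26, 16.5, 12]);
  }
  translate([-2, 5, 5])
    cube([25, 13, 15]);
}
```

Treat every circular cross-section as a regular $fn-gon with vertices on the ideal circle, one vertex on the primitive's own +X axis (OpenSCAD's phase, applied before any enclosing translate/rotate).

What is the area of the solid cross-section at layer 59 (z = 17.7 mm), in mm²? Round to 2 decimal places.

10.39 mm²

At z = 17.7 mm: the r=2 cylinder contributes a regular 6-gon of circumradius 2 (area = (6/2)·2.000²·sin(360°/6) = 10.39 mm²); the cone at (6, 13.5) (r1=5→r2=2.5) has section circumradius 2.588 here — a regular 6-gon (area = (6/2)·2.588²·sin(360°/6) = 17.40 mm²); the cube at (6, 1) is not intersected at this z (z outside [3, 15]); Taking the first minus the rest: starting from the r=2 cylinder (10.39 mm²), the cone at (6, 13.5) misses the remaining region (no effect) — area = 10.39 mm²; the cube at (-2, 5) (footprint 25×13) is included at this height (area 325.00 mm²); Subtracting the remaining from the first: starting from the result so far (10.39 mm²), the 25×13 cube at (-2, 5) misses the remaining region (no effect) — area = 10.39 mm². Overall, the cross-section is a single solid region. Net area = 10.39 mm².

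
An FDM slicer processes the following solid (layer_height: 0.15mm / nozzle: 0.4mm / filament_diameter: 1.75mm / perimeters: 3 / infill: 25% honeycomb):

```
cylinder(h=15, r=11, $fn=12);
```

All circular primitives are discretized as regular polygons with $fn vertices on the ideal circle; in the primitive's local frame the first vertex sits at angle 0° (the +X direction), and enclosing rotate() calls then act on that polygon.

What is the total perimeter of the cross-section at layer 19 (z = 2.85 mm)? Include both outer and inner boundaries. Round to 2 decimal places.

At z = 2.85 mm: the cylinder: section is a regular 12-gon, circumradius r=11 (perimeter = 2·12·11.000·sin(180°/12) = 68.33 mm). Overall, the cross-section is a single solid region. Total boundary length (outer) = 68.33 mm.

68.33 mm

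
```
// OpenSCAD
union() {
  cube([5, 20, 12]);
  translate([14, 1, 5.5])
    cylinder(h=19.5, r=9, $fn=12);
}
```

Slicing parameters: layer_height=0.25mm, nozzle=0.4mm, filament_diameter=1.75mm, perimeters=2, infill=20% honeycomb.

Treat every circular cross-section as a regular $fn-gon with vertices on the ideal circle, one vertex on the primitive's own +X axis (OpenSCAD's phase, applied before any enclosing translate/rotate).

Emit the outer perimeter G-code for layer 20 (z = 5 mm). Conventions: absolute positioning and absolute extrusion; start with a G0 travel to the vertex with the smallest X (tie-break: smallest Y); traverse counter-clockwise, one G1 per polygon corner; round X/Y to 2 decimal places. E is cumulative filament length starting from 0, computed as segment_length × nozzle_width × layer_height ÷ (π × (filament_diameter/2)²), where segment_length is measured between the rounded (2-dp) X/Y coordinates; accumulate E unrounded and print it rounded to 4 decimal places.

G0 X0.00 Y0.00 Z5.00
G1 X5.00 Y0.00 E0.2079
G1 X5.00 Y20.00 E1.0394
G1 X0.00 Y20.00 E1.2473
G1 X0.00 Y0.00 E2.0788

At z = 5 mm: the cube is present — its section is the full 5×20 rectangle; the cylinder at (14, 1) is not intersected at this z (z outside [5.5, 25]); Merging all regions: only the 5×20 cube is present, so the union is just that shape — 1 connected region. The outline is a single polygon with 4 vertices. Extrusion per mm of travel: 0.4 × 0.25 / (π × 0.875²) = 0.041575. Accumulating E over each segment gives final E = 2.0788.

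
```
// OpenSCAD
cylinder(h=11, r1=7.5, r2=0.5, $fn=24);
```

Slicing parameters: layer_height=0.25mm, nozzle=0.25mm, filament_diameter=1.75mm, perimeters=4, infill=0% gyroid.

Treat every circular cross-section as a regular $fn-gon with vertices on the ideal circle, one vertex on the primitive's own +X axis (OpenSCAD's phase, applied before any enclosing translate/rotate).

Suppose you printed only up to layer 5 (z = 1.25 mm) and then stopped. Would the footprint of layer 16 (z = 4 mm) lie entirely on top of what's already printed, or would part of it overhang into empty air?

entirely on top

Compare the two slices. At z = 1.25: the cone contributes a regular 24-gon of circumradius 6.705 (interpolated between r1=7.5 and r2=0.5 at t=0.114) (area = (24/2)·6.705²·sin(360°/24) = 139.61 mm²). At z = 4: the cone: at t=0.364 of its height the radius interpolates to r₁+(r₂−r₁)t = 4.955, giving a regular 24-gon of that circumradius (area = (24/2)·4.955²·sin(360°/24) = 76.24 mm²). Checking containment: the cross-section at z = 4 is a subset of the cross-section at z = 1.25.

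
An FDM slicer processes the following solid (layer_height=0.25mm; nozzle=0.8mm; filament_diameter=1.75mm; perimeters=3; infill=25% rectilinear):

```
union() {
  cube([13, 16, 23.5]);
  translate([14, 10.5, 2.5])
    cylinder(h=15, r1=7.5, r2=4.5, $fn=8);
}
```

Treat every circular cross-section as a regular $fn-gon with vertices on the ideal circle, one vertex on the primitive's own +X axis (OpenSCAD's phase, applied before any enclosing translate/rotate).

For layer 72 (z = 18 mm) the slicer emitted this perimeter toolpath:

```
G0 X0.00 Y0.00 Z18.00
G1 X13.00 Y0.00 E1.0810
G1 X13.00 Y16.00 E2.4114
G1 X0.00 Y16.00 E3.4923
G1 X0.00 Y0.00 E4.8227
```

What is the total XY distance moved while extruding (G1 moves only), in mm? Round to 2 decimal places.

Sum the Euclidean lengths of each G1 segment: total = 58.00 mm.

58.00 mm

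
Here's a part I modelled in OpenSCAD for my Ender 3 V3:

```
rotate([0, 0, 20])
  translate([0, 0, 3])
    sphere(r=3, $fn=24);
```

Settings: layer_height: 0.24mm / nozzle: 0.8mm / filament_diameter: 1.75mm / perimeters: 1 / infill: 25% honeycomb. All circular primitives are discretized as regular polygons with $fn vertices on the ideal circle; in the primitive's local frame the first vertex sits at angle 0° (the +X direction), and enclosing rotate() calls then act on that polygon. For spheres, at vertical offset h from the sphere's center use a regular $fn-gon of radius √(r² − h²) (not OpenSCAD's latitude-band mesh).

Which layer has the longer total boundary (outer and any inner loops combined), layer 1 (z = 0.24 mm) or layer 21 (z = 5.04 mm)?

Layer 1 (z = 0.24): the sphere: section is a regular 24-gon, circumradius = √(r²−h²) = √(3²−2.76²) = 1.176 (perimeter = 2·24·1.176·sin(180°/24) = 7.37 mm); (whole slice rotated 20° about Z — lengths, areas and connectivity unchanged). So its perimeter = 7.37 mm. Layer 21 (z = 5.04): the r=3 sphere contributes a regular 24-gon of circumradius √(3²−2.04²) = 2.200 (perimeter = 2·24·2.200·sin(180°/24) = 13.78 mm); (rotated 20° about Z; rotation is an isometry so areas/perimeters/island counts are preserved). So its perimeter = 13.78 mm. Layer 21 is larger (13.78 vs 7.37 mm).

layer 21 (z = 5.04 mm)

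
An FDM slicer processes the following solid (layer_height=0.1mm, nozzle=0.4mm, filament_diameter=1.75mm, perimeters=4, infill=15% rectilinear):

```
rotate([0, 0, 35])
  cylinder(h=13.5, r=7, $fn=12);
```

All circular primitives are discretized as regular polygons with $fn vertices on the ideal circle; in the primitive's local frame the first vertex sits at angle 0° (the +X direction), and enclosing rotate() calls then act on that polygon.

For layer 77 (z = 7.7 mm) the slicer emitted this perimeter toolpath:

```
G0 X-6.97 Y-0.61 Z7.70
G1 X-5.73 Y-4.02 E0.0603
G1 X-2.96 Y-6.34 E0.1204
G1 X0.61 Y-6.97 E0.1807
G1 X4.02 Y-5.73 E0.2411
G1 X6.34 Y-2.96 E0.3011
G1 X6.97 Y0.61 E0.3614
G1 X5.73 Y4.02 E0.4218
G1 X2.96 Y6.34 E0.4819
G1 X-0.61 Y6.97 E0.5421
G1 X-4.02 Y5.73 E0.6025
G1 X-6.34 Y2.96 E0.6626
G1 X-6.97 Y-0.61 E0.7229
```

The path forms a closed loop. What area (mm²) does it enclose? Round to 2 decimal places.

146.90 mm²

Apply the shoelace formula to the sequence of (X, Y) vertices; enclosed area = 146.90 mm².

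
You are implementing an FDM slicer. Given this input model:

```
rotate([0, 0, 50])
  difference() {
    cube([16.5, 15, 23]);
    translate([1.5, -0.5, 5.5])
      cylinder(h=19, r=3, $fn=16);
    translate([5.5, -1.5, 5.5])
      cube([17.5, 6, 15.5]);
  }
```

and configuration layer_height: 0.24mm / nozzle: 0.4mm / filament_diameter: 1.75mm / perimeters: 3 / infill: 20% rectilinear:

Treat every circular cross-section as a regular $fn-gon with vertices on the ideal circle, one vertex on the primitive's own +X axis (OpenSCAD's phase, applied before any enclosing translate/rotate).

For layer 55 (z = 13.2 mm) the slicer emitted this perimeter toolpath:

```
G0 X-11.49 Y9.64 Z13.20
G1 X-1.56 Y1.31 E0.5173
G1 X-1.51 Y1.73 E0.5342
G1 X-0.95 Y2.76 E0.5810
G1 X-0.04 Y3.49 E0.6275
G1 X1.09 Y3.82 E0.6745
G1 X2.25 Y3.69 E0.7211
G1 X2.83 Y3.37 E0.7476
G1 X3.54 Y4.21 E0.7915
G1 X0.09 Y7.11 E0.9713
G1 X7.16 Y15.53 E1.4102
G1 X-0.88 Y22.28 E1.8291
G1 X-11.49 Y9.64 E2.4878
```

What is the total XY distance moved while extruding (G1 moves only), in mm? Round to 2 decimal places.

Sum the Euclidean lengths of each G1 segment: total = 62.33 mm.

62.33 mm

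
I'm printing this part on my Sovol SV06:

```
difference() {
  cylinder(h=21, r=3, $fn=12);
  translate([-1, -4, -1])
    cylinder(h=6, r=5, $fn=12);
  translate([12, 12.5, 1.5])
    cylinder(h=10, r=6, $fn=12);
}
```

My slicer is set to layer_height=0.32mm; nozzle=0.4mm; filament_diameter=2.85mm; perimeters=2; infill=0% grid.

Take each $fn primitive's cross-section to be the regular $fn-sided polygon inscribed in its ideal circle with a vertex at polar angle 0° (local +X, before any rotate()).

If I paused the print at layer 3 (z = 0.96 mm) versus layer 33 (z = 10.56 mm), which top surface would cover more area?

layer 33 (z = 10.56 mm)

Layer 3 (z = 0.96): the r=3 cylinder gives a regular 12-gon of circumradius 3 (constant along its height) (area = (12/2)·3.000²·sin(360°/12) = 27.00 mm²); the r=5 cylinder at (-1, -4) contributes a regular 12-gon of circumradius 5 (area = (12/2)·5.000²·sin(360°/12) = 75.00 mm²); the cylinder at (12, 12.5) is not intersected at this z (z outside [1.5, 11.5]); Subtracting the remaining from the first: starting from the r=3 cylinder (27.00 mm²), the r=5 cylinder at (-1, -4) partially overlaps it — only the 16.11 mm² overlap (of its 75.00 mm²) is removed, clipping the outline — area = 10.89 mm². So its area = 10.89 mm². Layer 33 (z = 10.56): the cylinder: section is a regular 12-gon, circumradius r=3 (area = (12/2)·3.000²·sin(360°/12) = 27.00 mm²); the cylinder at (-1, -4) is absent (z outside [-1, 5]); the cylinder at (12, 12.5): section is a regular 12-gon, circumradius r=6 (area = (12/2)·6.000²·sin(360°/12) = 108.00 mm²); Taking the first minus the rest: starting from the r=3 cylinder (27.00 mm²), the r=6 cylinder at (12, 12.5) misses the remaining region (no effect) — area = 27.00 mm². So its area = 27.00 mm². Layer 33 is larger (27.00 vs 10.89 mm²).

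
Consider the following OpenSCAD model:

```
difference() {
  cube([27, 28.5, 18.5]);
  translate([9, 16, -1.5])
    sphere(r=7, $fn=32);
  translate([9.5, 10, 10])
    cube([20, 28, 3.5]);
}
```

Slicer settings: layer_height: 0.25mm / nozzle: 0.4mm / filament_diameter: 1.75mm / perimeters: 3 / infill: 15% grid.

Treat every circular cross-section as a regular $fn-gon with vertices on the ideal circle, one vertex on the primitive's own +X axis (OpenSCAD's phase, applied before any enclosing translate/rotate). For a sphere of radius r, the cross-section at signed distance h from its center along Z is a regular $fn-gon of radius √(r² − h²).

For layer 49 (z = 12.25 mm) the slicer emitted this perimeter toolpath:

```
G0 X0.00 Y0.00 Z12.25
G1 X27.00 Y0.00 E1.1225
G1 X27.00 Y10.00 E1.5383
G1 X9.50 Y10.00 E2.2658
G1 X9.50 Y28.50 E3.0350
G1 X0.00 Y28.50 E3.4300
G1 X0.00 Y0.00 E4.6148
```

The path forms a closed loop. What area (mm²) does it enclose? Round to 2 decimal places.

445.75 mm²

Apply the shoelace formula to the sequence of (X, Y) vertices; enclosed area = 445.75 mm².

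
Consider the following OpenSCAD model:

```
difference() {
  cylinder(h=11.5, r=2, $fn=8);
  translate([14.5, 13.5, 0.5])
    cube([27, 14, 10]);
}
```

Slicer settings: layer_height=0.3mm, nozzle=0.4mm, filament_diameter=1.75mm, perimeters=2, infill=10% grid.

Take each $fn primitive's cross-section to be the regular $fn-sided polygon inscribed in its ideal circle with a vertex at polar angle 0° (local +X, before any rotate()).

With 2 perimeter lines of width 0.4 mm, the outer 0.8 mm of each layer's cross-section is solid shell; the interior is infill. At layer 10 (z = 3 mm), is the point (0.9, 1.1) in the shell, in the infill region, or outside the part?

shell

At z = 3 mm: the r=2 cylinder gives a regular 8-gon of circumradius 2 (constant along its height); the 27×14 cube at (14.5, 13.5) contributes its full rectangle; After the difference (first − rest): starting from the r=2 cylinder, the 27×14 cube at (14.5, 13.5) misses the remaining region (no effect) — 1 connected region. Overall, the cross-section is a single solid region. The nearest boundary edge runs (0.00, 2.00)→(1.41, 1.41); distance from the point to it = 0.49 mm. The point is inside the cross-section, 0.49 mm from the nearest boundary — within the 0.8 mm shell band (2 × 0.4).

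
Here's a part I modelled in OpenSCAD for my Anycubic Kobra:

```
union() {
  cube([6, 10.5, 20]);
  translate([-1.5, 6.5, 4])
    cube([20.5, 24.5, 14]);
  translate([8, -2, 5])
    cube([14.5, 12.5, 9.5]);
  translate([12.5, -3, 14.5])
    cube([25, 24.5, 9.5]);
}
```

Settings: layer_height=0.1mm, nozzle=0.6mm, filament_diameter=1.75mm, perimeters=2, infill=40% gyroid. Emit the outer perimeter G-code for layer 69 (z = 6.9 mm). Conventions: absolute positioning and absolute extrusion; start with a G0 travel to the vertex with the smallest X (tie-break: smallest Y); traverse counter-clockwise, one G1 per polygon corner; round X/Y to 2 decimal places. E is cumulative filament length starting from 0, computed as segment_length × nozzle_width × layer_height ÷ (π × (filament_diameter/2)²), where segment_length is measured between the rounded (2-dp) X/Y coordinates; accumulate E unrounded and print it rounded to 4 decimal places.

G0 X-1.50 Y6.50 Z6.90
G1 X0.00 Y6.50 E0.0374
G1 X0.00 Y0.00 E0.1996
G1 X6.00 Y0.00 E0.3492
G1 X6.00 Y6.50 E0.5114
G1 X8.00 Y6.50 E0.5613
G1 X8.00 Y-2.00 E0.7733
G1 X22.50 Y-2.00 E1.1350
G1 X22.50 Y10.50 E1.4468
G1 X19.00 Y10.50 E1.5341
G1 X19.00 Y31.00 E2.0455
G1 X-1.50 Y31.00 E2.5569
G1 X-1.50 Y6.50 E3.1680

At z = 6.9 mm: the 6×10.5 cube contributes its full rectangle; the 20.5×24.5 cube at (-1.5, 6.5) contributes its full rectangle; the cube at (8, -2) (footprint 14.5×12.5) is included at this height; the cube at (12.5, -3) is absent (z outside [14.5, 24]); Merging all regions: the regions partially overlap (shared area 68.00 mm²), so overlapping operands fuse into one piece — 1 connected region. The outline is a single polygon with 12 vertices. Extrusion per mm of travel: 0.6 × 0.1 / (π × 0.875²) = 0.024945. Accumulating E over each segment gives final E = 3.1680.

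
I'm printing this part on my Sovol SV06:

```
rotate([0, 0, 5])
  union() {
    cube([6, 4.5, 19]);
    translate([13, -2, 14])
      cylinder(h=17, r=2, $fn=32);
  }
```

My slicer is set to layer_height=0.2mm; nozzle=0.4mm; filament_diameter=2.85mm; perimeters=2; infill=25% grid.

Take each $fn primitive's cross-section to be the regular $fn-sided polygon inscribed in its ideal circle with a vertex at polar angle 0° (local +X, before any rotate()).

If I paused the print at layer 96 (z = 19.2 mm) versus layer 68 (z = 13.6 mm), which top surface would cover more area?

Layer 96 (z = 19.2): the cube does not reach this height (z outside [0, 19]); the r=2 cylinder at (13, -2) contributes a regular 32-gon of circumradius 2 (area = (32/2)·2.000²·sin(360°/32) = 12.49 mm²); Taking the union: only the r=2 cylinder at (13, -2) is present, so the union is just that shape — area = 12.49 mm²; (rotated 5° about Z; rotation is an isometry so areas/perimeters/island counts are preserved). So its area = 12.49 mm². Layer 68 (z = 13.6): the cube (footprint 6×4.5) is included at this height (area 27.00 mm²); the cylinder at (13, -2) is not intersected at this z (z outside [14, 31]); Merging all regions: only the 6×4.5 cube is present, so the union is just that shape — area = 27.00 mm²; (rotated 5° about Z; rotation is an isometry so areas/perimeters/island counts are preserved). So its area = 27.00 mm². Layer 68 is larger (27.00 vs 12.49 mm²).

layer 68 (z = 13.6 mm)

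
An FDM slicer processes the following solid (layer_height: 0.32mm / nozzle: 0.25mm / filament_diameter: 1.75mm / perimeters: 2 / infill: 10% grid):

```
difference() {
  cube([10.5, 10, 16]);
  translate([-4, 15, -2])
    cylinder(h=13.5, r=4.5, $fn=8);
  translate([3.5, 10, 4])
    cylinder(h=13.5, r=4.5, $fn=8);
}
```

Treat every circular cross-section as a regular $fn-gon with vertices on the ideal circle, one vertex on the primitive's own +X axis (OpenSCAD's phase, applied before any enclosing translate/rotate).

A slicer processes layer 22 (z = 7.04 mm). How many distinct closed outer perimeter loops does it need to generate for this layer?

At z = 7.04 mm: the cube (footprint 10.5×10) is included at this height; the r=4.5 cylinder at (-4, 15) gives a regular 8-gon of circumradius 4.5 (constant along its height); the cylinder at (3.5, 10): section is a regular 8-gon, circumradius r=4.5; Subtracting the remaining from the first: starting from the 10.5×10 cube, the r=4.5 cylinder at (-4, 15) misses the remaining region (no effect); the r=4.5 cylinder at (3.5, 10) partially overlaps it — only the 27.43 mm² overlap (of its 57.28 mm²) is removed, clipping the outline — 1 connected region. The result has 1 disconnected region.

1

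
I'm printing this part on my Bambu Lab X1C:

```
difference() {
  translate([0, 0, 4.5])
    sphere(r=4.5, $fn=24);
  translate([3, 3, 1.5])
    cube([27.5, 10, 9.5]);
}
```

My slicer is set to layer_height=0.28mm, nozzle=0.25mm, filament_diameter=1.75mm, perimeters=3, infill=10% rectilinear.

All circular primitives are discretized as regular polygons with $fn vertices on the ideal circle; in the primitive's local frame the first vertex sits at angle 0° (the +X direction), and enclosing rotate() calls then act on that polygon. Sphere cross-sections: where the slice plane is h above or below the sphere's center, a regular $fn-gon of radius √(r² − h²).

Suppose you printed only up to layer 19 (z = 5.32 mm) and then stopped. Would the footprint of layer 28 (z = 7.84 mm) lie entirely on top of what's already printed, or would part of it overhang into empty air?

Compare the two slices. At z = 5.32: the sphere: section is a regular 24-gon, circumradius = √(r²−h²) = √(4.5²−0.82²) = 4.425 (area = (24/2)·4.425²·sin(360°/24) = 60.80 mm²); the cube at (3, 3) is present — its section is the full 27.5×10 rectangle (area 275.00 mm²); Taking the first minus the rest: starting from the r=4.5 sphere (60.80 mm²), the 27.5×10 cube at (3, 3) partially overlaps it — only the 0.03 mm² overlap (of its 275.00 mm²) is removed, clipping the outline — area = 60.78 mm². At z = 7.84: the sphere: section is a regular 24-gon, circumradius = √(r²−h²) = √(4.5²−3.34²) = 3.016 (area = (24/2)·3.016²·sin(360°/24) = 28.25 mm²); the cube at (3, 3) (footprint 27.5×10) is included at this height (area 275.00 mm²); Taking the first minus the rest: starting from the r=4.5 sphere (28.25 mm²), the 27.5×10 cube at (3, 3) misses the remaining region (no effect) — area = 28.25 mm². Checking containment: the cross-section at z = 7.84 is a subset of the cross-section at z = 5.32.

entirely on top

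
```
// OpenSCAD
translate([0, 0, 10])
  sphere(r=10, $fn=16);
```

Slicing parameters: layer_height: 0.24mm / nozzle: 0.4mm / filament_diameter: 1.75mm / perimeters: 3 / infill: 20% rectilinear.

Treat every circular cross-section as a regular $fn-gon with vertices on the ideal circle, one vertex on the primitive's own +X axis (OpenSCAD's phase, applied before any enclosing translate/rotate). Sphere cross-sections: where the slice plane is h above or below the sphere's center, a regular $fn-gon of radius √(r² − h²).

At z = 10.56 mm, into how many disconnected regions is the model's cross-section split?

At z = 10.56 mm: the sphere: section is a regular 16-gon, circumradius = √(r²−h²) = √(10²−0.56²) = 9.984. The result has 1 disconnected region.

1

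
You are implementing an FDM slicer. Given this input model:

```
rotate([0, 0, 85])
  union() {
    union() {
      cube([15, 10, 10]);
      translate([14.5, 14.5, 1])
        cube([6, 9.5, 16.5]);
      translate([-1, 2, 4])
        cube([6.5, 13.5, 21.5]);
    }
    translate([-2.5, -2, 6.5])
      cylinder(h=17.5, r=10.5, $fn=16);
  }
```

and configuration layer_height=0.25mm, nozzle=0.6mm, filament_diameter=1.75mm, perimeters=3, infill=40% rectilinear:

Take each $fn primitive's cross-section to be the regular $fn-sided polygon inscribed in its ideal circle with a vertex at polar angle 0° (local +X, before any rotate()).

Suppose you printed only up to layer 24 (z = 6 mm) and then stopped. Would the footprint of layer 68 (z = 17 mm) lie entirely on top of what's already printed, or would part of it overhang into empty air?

part overhangs

Compare the two slices. At z = 6: the cube (footprint 15×10) is included at this height (area 150.00 mm²); the 6×9.5 cube at (14.5, 14.5) contributes its full rectangle (area 57.00 mm²); the cube at (-1, 2) is present — its section is the full 6.5×13.5 rectangle (area 87.75 mm²); Combining (union): the regions partially overlap — summed areas 294.75 mm² minus the doubly-counted overlap 44.00 mm² gives 250.75 mm² — area = 250.75 mm²; the cylinder at (-2.5, -2) is absent (z outside [6.5, 24]); Combining (union): only that combined region is present, so the union is just that shape — area = 250.75 mm²; (rotated 85° about Z; rotation is an isometry so areas/perimeters/island counts are preserved). At z = 17: the cube does not reach this height (z outside [0, 10]); the cube at (14.5, 14.5) (footprint 6×9.5) is included at this height (area 57.00 mm²); the cube at (-1, 2) is present — its section is the full 6.5×13.5 rectangle (area 87.75 mm²); Taking the union: the 2 present regions are separate (no shared area or edge), so areas and boundary lengths simply add and each stays a separate island — area = 144.75 mm²; the r=10.5 cylinder at (-2.5, -2) gives a regular 16-gon of circumradius 10.5 (constant along its height) (area = (16/2)·10.500²·sin(360°/16) = 337.53 mm²); Merging all regions: the regions partially overlap — summed areas 482.28 mm² minus the doubly-counted overlap 32.25 mm² gives 450.03 mm² — area = 450.03 mm²; (whole slice rotated 85° about Z — lengths, areas and connectivity unchanged). Checking containment: at z = 17 the cross-section extends beyond the z = 6 cross-section by about 288.27 mm².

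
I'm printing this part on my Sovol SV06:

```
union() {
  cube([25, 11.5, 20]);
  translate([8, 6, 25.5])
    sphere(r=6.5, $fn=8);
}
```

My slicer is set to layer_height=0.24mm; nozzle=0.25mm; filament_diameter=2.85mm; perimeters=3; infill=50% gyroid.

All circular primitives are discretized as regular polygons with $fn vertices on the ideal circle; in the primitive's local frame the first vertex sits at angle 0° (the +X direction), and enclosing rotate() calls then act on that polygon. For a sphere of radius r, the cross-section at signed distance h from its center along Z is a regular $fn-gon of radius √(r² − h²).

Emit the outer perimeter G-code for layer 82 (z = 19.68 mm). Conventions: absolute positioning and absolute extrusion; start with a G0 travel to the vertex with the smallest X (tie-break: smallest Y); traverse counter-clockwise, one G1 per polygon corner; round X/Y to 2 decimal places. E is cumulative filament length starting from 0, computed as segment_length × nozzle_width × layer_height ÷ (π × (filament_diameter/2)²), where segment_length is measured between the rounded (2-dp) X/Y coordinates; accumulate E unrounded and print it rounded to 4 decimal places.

G0 X0.00 Y0.00 Z19.68
G1 X25.00 Y0.00 E0.2351
G1 X25.00 Y11.50 E0.3433
G1 X0.00 Y11.50 E0.5784
G1 X0.00 Y0.00 E0.6866

At z = 19.68 mm: the cube (footprint 25×11.5) is included at this height; the r=6.5 sphere at (8, 6) contributes a regular 8-gon of circumradius √(6.5²−5.82²) = 2.894; Combining (union): the r=6.5 sphere at (8, 6) lies entirely inside the 25×11.5 cube, so the union is just the 25×11.5 cube — 1 connected region. The outline is a single polygon with 4 vertices. Extrusion per mm of travel: 0.25 × 0.24 / (π × 1.425²) = 0.009405. Accumulating E over each segment gives final E = 0.6866.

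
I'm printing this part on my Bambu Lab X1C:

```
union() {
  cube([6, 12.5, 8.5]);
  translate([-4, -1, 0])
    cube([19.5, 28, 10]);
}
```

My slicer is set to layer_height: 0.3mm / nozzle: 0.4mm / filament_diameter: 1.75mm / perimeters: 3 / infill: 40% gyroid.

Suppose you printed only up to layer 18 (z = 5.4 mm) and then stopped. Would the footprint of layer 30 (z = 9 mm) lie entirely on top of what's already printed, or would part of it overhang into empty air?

entirely on top

Compare the two slices. At z = 5.4: the cube is present — its section is the full 6×12.5 rectangle (area 75.00 mm²); the cube at (-4, -1) (footprint 19.5×28) is included at this height (area 546.00 mm²); Taking the union: the 6×12.5 cube lies entirely inside the 19.5×28 cube at (-4, -1), so the union is just the 19.5×28 cube at (-4, -1) — area = 546.00 mm². At z = 9: the cube is absent (z outside [0, 8.5]); the cube at (-4, -1) is present — its section is the full 19.5×28 rectangle (area 546.00 mm²); Merging all regions: only the 19.5×28 cube at (-4, -1) is present, so the union is just that shape — area = 546.00 mm². Checking containment: the cross-section at z = 9 is a subset of the cross-section at z = 5.4.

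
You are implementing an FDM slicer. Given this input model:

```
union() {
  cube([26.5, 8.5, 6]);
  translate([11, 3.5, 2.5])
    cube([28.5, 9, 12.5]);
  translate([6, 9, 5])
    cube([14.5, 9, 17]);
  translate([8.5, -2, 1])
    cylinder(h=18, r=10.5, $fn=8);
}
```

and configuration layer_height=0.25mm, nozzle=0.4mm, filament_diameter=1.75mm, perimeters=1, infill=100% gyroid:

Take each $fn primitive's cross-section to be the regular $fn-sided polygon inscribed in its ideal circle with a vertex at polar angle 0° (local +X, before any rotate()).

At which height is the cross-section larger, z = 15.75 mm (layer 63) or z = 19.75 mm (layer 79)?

layer 63 (z = 15.75 mm)

Layer 63 (z = 15.75): the cube does not reach this height (z outside [0, 6]); the cube at (11, 3.5) is not intersected at this z (z outside [2.5, 15]); the cube at (6, 9) is present — its section is the full 14.5×9 rectangle (area 130.50 mm²); the r=10.5 cylinder at (8.5, -2) contributes a regular 8-gon of circumradius 10.5 (area = (8/2)·10.500²·sin(360°/8) = 311.83 mm²); Combining (union): the 2 present regions are separate (no shared area or edge), so areas and boundary lengths simply add and each stays a separate island — area = 442.33 mm². So its area = 442.33 mm². Layer 79 (z = 19.75): the cube is not intersected at this z (z outside [0, 6]); the cube at (11, 3.5) is absent (z outside [2.5, 15]); the 14.5×9 cube at (6, 9) contributes its full rectangle (area 130.50 mm²); the cylinder at (8.5, -2) does not reach this height (z outside [1, 19]); Taking the union: only the 14.5×9 cube at (6, 9) is present, so the union is just that shape — area = 130.50 mm². So its area = 130.50 mm². Layer 63 is larger (442.33 vs 130.50 mm²).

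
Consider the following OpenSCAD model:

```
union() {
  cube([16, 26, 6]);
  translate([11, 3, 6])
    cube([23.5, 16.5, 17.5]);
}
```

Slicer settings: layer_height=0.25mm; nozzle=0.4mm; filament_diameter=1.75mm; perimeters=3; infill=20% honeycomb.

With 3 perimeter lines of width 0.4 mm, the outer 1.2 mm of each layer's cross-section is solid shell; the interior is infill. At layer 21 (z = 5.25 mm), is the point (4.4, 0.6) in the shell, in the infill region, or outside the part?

shell

At z = 5.25 mm: the 16×26 cube contributes its full rectangle; the cube at (11, 3) is not intersected at this z (z outside [6, 23.5]); Merging all regions: only the 16×26 cube is present, so the union is just that shape — 1 connected region. Overall, the cross-section is a single solid region. The nearest boundary edge runs (0.00, 0.00)→(16.00, 0.00); distance from the point to it = 0.60 mm. The point is inside the cross-section, 0.60 mm from the nearest boundary — within the 1.2 mm shell band (3 × 0.4).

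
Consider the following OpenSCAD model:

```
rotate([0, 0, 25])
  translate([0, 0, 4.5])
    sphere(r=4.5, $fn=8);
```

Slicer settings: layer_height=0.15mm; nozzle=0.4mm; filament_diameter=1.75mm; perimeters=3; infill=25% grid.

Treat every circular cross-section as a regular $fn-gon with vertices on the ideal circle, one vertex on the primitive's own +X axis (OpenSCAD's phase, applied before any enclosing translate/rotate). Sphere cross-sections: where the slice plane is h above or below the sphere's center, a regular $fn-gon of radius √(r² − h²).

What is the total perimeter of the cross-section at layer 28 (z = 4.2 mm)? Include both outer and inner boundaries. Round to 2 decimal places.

At z = 4.2 mm: the sphere: section is a regular 8-gon, circumradius = √(r²−h²) = √(4.5²−0.3²) = 4.490 (perimeter = 2·8·4.490·sin(180°/8) = 27.49 mm); (rotated 25° about Z; rotation is an isometry so areas/perimeters/island counts are preserved). Overall, the cross-section is a single solid region. Total boundary length (outer) = 27.49 mm.

27.49 mm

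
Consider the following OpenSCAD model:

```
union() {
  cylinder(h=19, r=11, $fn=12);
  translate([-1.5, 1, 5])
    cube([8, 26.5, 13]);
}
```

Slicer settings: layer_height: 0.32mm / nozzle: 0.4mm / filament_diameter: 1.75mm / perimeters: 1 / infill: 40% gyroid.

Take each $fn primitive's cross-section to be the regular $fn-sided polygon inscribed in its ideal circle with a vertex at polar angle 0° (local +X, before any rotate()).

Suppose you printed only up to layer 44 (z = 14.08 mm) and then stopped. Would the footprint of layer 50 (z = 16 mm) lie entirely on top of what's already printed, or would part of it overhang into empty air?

Compare the two slices. At z = 14.08: the r=11 cylinder gives a regular 12-gon of circumradius 11 (constant along its height) (area = (12/2)·11.000²·sin(360°/12) = 363.00 mm²); the 8×26.5 cube at (-1.5, 1) contributes its full rectangle (area 212.00 mm²); Merging all regions: the regions partially overlap — summed areas 575.00 mm² minus the doubly-counted overlap 73.67 mm² gives 501.33 mm² — area = 501.33 mm². At z = 16: the r=11 cylinder gives a regular 12-gon of circumradius 11 (constant along its height) (area = (12/2)·11.000²·sin(360°/12) = 363.00 mm²); the cube at (-1.5, 1) is present — its section is the full 8×26.5 rectangle (area 212.00 mm²); Taking the union: the regions partially overlap — summed areas 575.00 mm² minus the doubly-counted overlap 73.67 mm² gives 501.33 mm² — area = 501.33 mm². Checking containment: the cross-section at z = 16 is a subset of the cross-section at z = 14.08.

entirely on top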